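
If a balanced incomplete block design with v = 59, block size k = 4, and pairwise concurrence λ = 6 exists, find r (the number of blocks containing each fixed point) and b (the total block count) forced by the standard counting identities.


Any 2-(v, k, λ) BIBD satisfies two necessary conditions:
  (i)  Each point sits in r blocks, and counting incidences through any fixed point gives r(k − 1) = λ(v − 1), so r = λ(v − 1)/(k − 1).
  (ii) Total incidences bk = vr, so b = vr/k.
Step 1: r = λ(v − 1)/(k − 1) = 6·(59 − 1)/(4 − 1) = 6·58/3 = 348/3 = 116.
Step 2: b = vr/k = 59·116/4 = 6844/4 = 1711.
Check integrality: r = 116 ∈ Z ✓, b = 1711 ∈ Z ✓.
(These identities are necessary conditions: they determine r and b for any design with these parameters, but do not by themselves prove that one exists.)

r = 116, b = 1711.


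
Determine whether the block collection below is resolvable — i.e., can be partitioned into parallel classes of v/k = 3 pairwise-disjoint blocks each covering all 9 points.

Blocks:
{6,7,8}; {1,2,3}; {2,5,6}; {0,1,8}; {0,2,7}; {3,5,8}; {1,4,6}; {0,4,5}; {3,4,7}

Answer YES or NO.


v = 9, block size k = 3, number of blocks = 9.
For resolvability, blocks must partition into parallel classes of size v/k = 3.
Total blocks must therefore be a multiple of 3: 9 = 3·3 + 0 ⇒ divisible ✓.
Greedy packing gives 3 candidate class(es). Each should be a full parallel class (size 3, covers all 9 points).
  Class 1 (3 blocks): {6,7,8}; {1,2,3}; {0,4,5}. Points covered: [0, 1, 2, 3, 4, 5, 6, 7, 8].
  Class 2 (3 blocks): {2,5,6}; {0,1,8}; {3,4,7}. Points covered: [0, 1, 2, 3, 4, 5, 6, 7, 8].
  Class 3 (3 blocks): {0,2,7}; {3,5,8}; {1,4,6}. Points covered: [0, 1, 2, 3, 4, 5, 6, 7, 8].
All classes full (size 3)? YES. All classes cover every point? YES.
Resolvable? YES.

YES


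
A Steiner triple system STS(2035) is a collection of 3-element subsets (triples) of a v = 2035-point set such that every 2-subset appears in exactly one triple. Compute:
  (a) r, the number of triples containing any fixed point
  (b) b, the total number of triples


An STS(v) is a 2-(v, 3, 1) BIBD: block size k = 3, λ = 1.
Replication: r(k − 1) = λ(v − 1) ⇒ r·2 = 2035 − 1 = 2034 ⇒ r = 1017.
Block count: b = v(v − 1)/6 = 2035·2034/6 = 4139190/6 = 689865.
(Check via bk = vr: 689865·3 = 2069595 = 2035·1017 = 2069595 ✓.)

r = 1017, b = 689865.


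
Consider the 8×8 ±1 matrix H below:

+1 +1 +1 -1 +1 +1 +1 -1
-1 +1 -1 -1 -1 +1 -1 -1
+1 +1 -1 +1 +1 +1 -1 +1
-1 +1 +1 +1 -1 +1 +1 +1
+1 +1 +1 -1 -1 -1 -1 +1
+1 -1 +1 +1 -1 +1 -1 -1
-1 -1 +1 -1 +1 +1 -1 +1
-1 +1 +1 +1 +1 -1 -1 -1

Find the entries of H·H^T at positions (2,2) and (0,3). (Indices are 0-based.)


Row 0 of H: [1, 1, 1, -1, 1, 1, 1, -1].
Row 2 of H: [1, 1, -1, 1, 1, 1, -1, 1].
Row 3 of H: [-1, 1, 1, 1, -1, 1, 1, 1].
(H·H^T)[2][2] = Σ_j H[2][j]·H[2][j] = (1)² + (1)² + (-1)² + (1)² + (1)² + (1)² + (-1)² + (1)² = 1 + 1 + 1 + 1 + 1 + 1 + 1 + 1 = 8.
(H·H^T)[0][3] = Σ_j H[0][j]·H[3][j] = (1)·(-1) + (1)·(1) + (1)·(1) + (-1)·(1) + (1)·(-1) + (1)·(1) + (1)·(1) + (-1)·(1) = -1 + 1 + 1 + -1 + -1 + 1 + 1 + -1 = 0.
So rows 0 and 3 are orthogonal; the diagonal entry equals n = 8.

(2,2) entry = 8; (0,3) entry = 0.


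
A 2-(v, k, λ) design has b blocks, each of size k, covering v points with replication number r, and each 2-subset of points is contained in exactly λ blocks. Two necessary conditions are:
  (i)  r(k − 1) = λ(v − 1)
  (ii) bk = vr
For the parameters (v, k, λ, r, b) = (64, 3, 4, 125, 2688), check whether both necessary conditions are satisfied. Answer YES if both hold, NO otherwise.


Condition (i): r(k − 1) = 125·2 = 250; λ(v − 1) = 4·63 = 252. Match? NO.
Condition (ii): bk = 2688·3 = 8064; vr = 64·125 = 8000. Match? NO.
Both conditions hold? NO.

NO


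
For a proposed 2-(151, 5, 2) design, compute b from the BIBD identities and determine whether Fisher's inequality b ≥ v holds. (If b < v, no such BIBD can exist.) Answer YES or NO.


r = λ(v − 1)/(k − 1) = 2·150/4 = 75.
b = vr/k = 151·75/5 = 2265.
Fisher's inequality: b ≥ v ⇔ 2265 ≥ 151? YES.

YES


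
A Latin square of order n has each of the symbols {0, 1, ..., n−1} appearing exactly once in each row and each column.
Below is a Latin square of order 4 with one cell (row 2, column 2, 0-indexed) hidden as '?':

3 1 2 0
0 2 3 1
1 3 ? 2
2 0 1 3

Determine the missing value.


Row 2 contains symbols [1, 2, 3] — missing [0].
Column 2 contains symbols [1, 2, 3] — missing [0].
The missing symbol must appear in both missing sets; intersection = [0].
Therefore the hidden value is 0.

Missing value = 0.


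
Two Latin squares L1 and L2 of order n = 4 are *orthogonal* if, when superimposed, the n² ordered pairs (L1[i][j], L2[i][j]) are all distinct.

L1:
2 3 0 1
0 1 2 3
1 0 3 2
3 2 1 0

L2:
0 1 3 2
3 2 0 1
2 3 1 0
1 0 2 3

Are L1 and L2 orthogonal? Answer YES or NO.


Form the n² = 16 superimposed pairs (L1[i][j], L2[i][j]), row by row (rows and columns indexed from 0):
row 0: (2,0) (3,1) (0,3) (1,2)
row 1: (0,3) (1,2) (2,0) (3,1)
row 2: (1,2) (0,3) (3,1) (2,0)
row 3: (3,1) (2,0) (1,2) (0,3)
Orthogonality requires all 16 pairs distinct.
But the pair (0,3) repeats: cell (0,2) has L1 = 0, L2 = 3, and cell (1,0) has L1 = 0, L2 = 3.
A repeated pair means some other pair never occurs (only 4 distinct pairs out of 16), so the squares are not orthogonal.
Conclusion: NO.

NO


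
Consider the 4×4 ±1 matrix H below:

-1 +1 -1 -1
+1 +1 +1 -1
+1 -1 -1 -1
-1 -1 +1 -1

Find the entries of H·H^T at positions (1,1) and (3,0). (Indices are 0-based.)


Row 0 of H: [-1, 1, -1, -1].
Row 1 of H: [1, 1, 1, -1].
Row 3 of H: [-1, -1, 1, -1].
(H·H^T)[1][1] = Σ_j H[1][j]·H[1][j] = (1)² + (1)² + (1)² + (-1)² = 1 + 1 + 1 + 1 = 4.
(H·H^T)[3][0] = Σ_j H[3][j]·H[0][j] = (-1)·(-1) + (-1)·(1) + (1)·(-1) + (-1)·(-1) = 1 + -1 + -1 + 1 = 0.
So rows 3 and 0 are orthogonal; the diagonal entry equals n = 4.

(1,1) entry = 4; (3,0) entry = 0.


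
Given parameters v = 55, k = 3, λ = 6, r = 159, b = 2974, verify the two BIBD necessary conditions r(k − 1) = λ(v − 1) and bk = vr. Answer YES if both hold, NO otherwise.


Condition (i): r(k − 1) = 159·2 = 318; λ(v − 1) = 6·54 = 324. Match? NO.
Condition (ii): bk = 2974·3 = 8922; vr = 55·159 = 8745. Match? NO.
Both conditions hold? NO.

NO


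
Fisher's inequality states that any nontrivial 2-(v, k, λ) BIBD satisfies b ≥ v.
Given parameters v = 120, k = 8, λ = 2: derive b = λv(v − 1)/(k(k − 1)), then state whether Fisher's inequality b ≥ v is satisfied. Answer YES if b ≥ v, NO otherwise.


b = λv(v − 1)/(k(k − 1)) = 2·120·119/(8·7) = 28560/56 = 510.
Compare with v = 120: b ≥ v, so Fisher's inequality holds.

YES


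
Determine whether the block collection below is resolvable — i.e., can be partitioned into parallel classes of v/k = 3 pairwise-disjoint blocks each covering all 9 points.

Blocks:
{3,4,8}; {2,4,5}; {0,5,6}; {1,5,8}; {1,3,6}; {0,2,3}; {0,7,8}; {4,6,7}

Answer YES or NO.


v = 9, block size k = 3, number of blocks = 8.
For resolvability, blocks must partition into parallel classes of size v/k = 3.
Total blocks must therefore be a multiple of 3: 8 = 3·2 + 2 ⇒ not divisible ✗.
Resolvable? NO.

NO


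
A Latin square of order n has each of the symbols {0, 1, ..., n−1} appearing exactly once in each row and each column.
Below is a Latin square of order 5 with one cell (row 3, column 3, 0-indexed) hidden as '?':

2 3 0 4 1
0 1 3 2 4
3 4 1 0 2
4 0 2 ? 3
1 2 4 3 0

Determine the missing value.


Row 3 contains symbols [0, 2, 3, 4] — missing [1].
Column 3 contains symbols [0, 2, 3, 4] — missing [1].
The missing symbol must appear in both missing sets; intersection = [1].
Therefore the hidden value is 1.

Missing value = 1.


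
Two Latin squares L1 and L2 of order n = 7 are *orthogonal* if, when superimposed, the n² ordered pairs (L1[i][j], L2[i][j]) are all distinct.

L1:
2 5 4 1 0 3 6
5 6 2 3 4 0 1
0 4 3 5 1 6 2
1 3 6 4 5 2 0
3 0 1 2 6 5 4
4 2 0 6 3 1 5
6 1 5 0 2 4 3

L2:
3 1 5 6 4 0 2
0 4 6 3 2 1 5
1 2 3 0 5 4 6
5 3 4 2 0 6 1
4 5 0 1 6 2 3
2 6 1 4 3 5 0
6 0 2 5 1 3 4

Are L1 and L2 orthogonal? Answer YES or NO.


Form the n² = 49 superimposed pairs (L1[i][j], L2[i][j]), row by row (rows and columns indexed from 0):
row 0: (2,3) (5,1) (4,5) (1,6) (0,4) (3,0) (6,2)
row 1: (5,0) (6,4) (2,6) (3,3) (4,2) (0,1) (1,5)
row 2: (0,1) (4,2) (3,3) (5,0) (1,5) (6,4) (2,6)
row 3: (1,5) (3,3) (6,4) (4,2) (5,0) (2,6) (0,1)
row 4: (3,4) (0,5) (1,0) (2,1) (6,6) (5,2) (4,3)
row 5: (4,2) (2,6) (0,1) (6,4) (3,3) (1,5) (5,0)
row 6: (6,6) (1,0) (5,2) (0,5) (2,1) (4,3) (3,4)
Orthogonality requires all 49 pairs distinct.
But the pair (0,1) repeats: cell (1,5) has L1 = 0, L2 = 1, and cell (2,0) has L1 = 0, L2 = 1.
A repeated pair means some other pair never occurs (only 21 distinct pairs out of 49), so the squares are not orthogonal.
Conclusion: NO.

NO


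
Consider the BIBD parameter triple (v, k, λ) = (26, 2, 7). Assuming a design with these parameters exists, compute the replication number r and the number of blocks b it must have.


Any 2-(v, k, λ) BIBD satisfies two necessary conditions:
  (i)  Each point sits in r blocks, and counting incidences through any fixed point gives r(k − 1) = λ(v − 1), so r = λ(v − 1)/(k − 1).
  (ii) Total incidences bk = vr, so b = vr/k.
Step 1: r = λ(v − 1)/(k − 1) = 7·(26 − 1)/(2 − 1) = 7·25/1 = 175/1 = 175.
Step 2: b = vr/k = 26·175/2 = 4550/2 = 2275.
Check integrality: r = 175 ∈ Z ✓, b = 2275 ∈ Z ✓.
(These identities are necessary conditions: they determine r and b for any design with these parameters, but do not by themselves prove that one exists.)

r = 175, b = 2275.


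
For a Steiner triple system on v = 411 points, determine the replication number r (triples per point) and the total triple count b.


An STS(v) is a 2-(v, 3, 1) BIBD: block size k = 3, λ = 1.
Replication: r(k − 1) = λ(v − 1) ⇒ r·2 = 411 − 1 = 410 ⇒ r = 205.
Block count: b = v(v − 1)/6 = 411·410/6 = 168510/6 = 28085.
(Check via bk = vr: 28085·3 = 84255 = 411·205 = 84255 ✓.)

r = 205, b = 28085.


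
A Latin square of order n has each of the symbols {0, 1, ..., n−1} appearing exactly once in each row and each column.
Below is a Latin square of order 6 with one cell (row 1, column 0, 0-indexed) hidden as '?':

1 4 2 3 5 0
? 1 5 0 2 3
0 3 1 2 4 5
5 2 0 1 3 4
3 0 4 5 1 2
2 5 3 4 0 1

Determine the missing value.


Row 1 contains symbols [0, 1, 2, 3, 5] — missing [4].
Column 0 contains symbols [0, 1, 2, 3, 5] — missing [4].
The missing symbol must appear in both missing sets; intersection = [4].
Therefore the hidden value is 4.

Missing value = 4.


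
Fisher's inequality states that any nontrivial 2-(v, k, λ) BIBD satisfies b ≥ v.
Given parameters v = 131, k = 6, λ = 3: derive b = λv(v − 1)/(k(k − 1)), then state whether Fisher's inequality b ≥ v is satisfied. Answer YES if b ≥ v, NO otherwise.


b = λv(v − 1)/(k(k − 1)) = 3·131·130/(6·5) = 51090/30 = 1703.
Compare with v = 131: b ≥ v, so Fisher's inequality holds.

YES


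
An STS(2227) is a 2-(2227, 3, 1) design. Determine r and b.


An STS(v) is a 2-(v, 3, 1) BIBD: block size k = 3, λ = 1.
Replication: r(k − 1) = λ(v − 1) ⇒ r·2 = 2227 − 1 = 2226 ⇒ r = 1113.
Block count: bk = vr ⇒ b·3 = 2227·1113 = 2478651 ⇒ b = 826217.
(Check via b = v(v − 1)/6 = 2227·2226/6 = 4957302/6 = 826217.)

r = 1113, b = 826217.


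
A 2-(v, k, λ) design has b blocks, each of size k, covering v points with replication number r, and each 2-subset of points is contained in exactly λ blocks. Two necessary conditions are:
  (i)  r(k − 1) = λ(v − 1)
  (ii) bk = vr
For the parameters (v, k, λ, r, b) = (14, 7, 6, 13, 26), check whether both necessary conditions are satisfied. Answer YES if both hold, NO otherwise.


Condition (i): r(k − 1) = 13·6 = 78; λ(v − 1) = 6·13 = 78. Match? YES.
Condition (ii): bk = 26·7 = 182; vr = 14·13 = 182. Match? YES.
Both conditions hold? YES.

YES


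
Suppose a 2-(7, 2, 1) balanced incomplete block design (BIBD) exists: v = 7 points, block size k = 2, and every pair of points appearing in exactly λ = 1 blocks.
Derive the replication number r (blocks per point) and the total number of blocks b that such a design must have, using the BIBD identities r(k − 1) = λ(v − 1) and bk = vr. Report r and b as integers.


Any 2-(v, k, λ) BIBD satisfies two necessary conditions:
  (i)  Each point sits in r blocks, and counting incidences through any fixed point gives r(k − 1) = λ(v − 1), so r = λ(v − 1)/(k − 1).
  (ii) Total incidences bk = vr, so b = vr/k.
Step 1: r = λ(v − 1)/(k − 1) = 1·(7 − 1)/(2 − 1) = 1·6/1 = 6/1 = 6.
Step 2: b = vr/k = 7·6/2 = 42/2 = 21.
Check integrality: r = 6 ∈ Z ✓, b = 21 ∈ Z ✓.
(These identities are necessary conditions: they determine r and b for any design with these parameters, but do not by themselves prove that one exists.)

r = 6, b = 21.


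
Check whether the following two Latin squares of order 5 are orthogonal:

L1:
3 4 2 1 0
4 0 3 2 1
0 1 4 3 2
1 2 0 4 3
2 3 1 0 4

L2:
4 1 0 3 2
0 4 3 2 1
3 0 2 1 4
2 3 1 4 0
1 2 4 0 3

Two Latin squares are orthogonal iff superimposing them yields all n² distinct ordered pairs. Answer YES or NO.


Form the n² = 25 superimposed pairs (L1[i][j], L2[i][j]), row by row (rows and columns indexed from 0):
row 0: (3,4) (4,1) (2,0) (1,3) (0,2)
row 1: (4,0) (0,4) (3,3) (2,2) (1,1)
row 2: (0,3) (1,0) (4,2) (3,1) (2,4)
row 3: (1,2) (2,3) (0,1) (4,4) (3,0)
row 4: (2,1) (3,2) (1,4) (0,0) (4,3)
Orthogonality requires all 25 pairs distinct.
Check by first coordinate: for each symbol s of L1, list the L2 entries in the n cells where L1 = s; they must all differ.
  L1 = 0: L2 entries (in reading order) 2, 4, 3, 1, 0 — all 5 distinct ✓
  L1 = 1: L2 entries (in reading order) 3, 1, 0, 2, 4 — all 5 distinct ✓
  L1 = 2: L2 entries (in reading order) 0, 2, 4, 3, 1 — all 5 distinct ✓
  L1 = 3: L2 entries (in reading order) 4, 3, 1, 0, 2 — all 5 distinct ✓
  L1 = 4: L2 entries (in reading order) 1, 0, 2, 4, 3 — all 5 distinct ✓
Every symbol of L1 meets every symbol of L2 exactly once, so all 25 pairs are distinct (25 of 25).
Conclusion: YES.

YES


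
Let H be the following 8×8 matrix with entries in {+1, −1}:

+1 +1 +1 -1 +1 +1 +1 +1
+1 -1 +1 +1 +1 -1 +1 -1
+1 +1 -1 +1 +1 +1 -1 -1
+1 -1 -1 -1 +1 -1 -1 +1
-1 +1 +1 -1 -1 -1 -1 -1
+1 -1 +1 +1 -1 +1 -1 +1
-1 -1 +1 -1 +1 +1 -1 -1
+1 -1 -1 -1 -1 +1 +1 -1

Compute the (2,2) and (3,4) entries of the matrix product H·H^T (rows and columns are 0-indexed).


Row 2 of H: [1, 1, -1, 1, 1, 1, -1, -1].
Row 3 of H: [1, -1, -1, -1, 1, -1, -1, 1].
Row 4 of H: [-1, 1, 1, -1, -1, -1, -1, -1].
(H·H^T)[2][2] = Σ_j H[2][j]·H[2][j] = (1)² + (1)² + (-1)² + (1)² + (1)² + (1)² + (-1)² + (-1)² = 1 + 1 + 1 + 1 + 1 + 1 + 1 + 1 = 8.
(H·H^T)[3][4] = Σ_j H[3][j]·H[4][j] = (1)·(-1) + (-1)·(1) + (-1)·(1) + (-1)·(-1) + (1)·(-1) + (-1)·(-1) + (-1)·(-1) + (1)·(-1) = -1 + -1 + -1 + 1 + -1 + 1 + 1 + -1 = -2.
Rows 3 and 4 are not orthogonal (dot product = -2 ≠ 0), so H is not a Hadamard matrix.

(2,2) entry = 8; (3,4) entry = -2.


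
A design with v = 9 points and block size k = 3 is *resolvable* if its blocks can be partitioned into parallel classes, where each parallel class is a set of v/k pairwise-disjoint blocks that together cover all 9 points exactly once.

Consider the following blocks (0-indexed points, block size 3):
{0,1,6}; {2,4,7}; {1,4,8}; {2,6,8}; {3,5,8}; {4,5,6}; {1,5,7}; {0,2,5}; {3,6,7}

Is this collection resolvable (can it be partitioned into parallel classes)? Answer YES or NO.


v = 9, block size k = 3, number of blocks = 9.
For resolvability, blocks must partition into parallel classes of size v/k = 3.
Total blocks must therefore be a multiple of 3: 9 = 3·3 + 0 ⇒ divisible ✓.
Consider block {2,6,8}. The only other block(s) in the collection disjoint from it are {1,5,7} — just 1 block(s). Any parallel class containing {2,6,8} would need 2 other blocks each disjoint from it, so no parallel class of size 3 can contain {2,6,8}.
Since every block must belong to some parallel class in a resolution, the collection cannot be partitioned into parallel classes.
Resolvable? NO.

NO


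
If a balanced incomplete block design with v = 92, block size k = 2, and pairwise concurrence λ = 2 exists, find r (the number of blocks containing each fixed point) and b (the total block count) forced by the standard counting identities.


Any 2-(v, k, λ) BIBD satisfies two necessary conditions:
  (i)  Each point sits in r blocks, and counting incidences through any fixed point gives r(k − 1) = λ(v − 1), so r = λ(v − 1)/(k − 1).
  (ii) Total incidences bk = vr, so b = vr/k.
Step 1: r = λ(v − 1)/(k − 1) = 2·(92 − 1)/(2 − 1) = 2·91/1 = 182/1 = 182.
Step 2: b = vr/k = 92·182/2 = 16744/2 = 8372.
Check integrality: r = 182 ∈ Z ✓, b = 8372 ∈ Z ✓.
(These identities are necessary conditions: they determine r and b for any design with these parameters, but do not by themselves prove that one exists.)

r = 182, b = 8372.


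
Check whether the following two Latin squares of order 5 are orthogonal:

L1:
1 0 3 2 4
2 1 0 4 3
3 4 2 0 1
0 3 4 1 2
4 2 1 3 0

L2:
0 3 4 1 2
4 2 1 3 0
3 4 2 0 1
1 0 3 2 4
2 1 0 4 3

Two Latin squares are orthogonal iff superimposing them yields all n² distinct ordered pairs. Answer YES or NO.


Form the n² = 25 superimposed pairs (L1[i][j], L2[i][j]), row by row (rows and columns indexed from 0):
row 0: (1,0) (0,3) (3,4) (2,1) (4,2)
row 1: (2,4) (1,2) (0,1) (4,3) (3,0)
row 2: (3,3) (4,4) (2,2) (0,0) (1,1)
row 3: (0,1) (3,0) (4,3) (1,2) (2,4)
row 4: (4,2) (2,1) (1,0) (3,4) (0,3)
Orthogonality requires all 25 pairs distinct.
But the pair (0,1) repeats: cell (1,2) has L1 = 0, L2 = 1, and cell (3,0) has L1 = 0, L2 = 1.
A repeated pair means some other pair never occurs (only 15 distinct pairs out of 25), so the squares are not orthogonal.
Conclusion: NO.

NO


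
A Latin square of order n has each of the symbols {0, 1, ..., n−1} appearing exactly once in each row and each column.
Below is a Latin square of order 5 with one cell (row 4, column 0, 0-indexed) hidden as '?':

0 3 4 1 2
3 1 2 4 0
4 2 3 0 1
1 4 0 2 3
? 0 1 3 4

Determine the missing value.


Row 4 contains symbols [0, 1, 3, 4] — missing [2].
Column 0 contains symbols [0, 1, 3, 4] — missing [2].
The missing symbol must appear in both missing sets; intersection = [2].
Therefore the hidden value is 2.

Missing value = 2.


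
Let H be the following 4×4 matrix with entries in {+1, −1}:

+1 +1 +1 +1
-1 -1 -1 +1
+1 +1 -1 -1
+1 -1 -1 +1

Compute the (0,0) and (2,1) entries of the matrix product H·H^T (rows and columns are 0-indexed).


Row 0 of H: [1, 1, 1, 1].
Row 1 of H: [-1, -1, -1, 1].
Row 2 of H: [1, 1, -1, -1].
(H·H^T)[0][0] = Σ_j H[0][j]·H[0][j] = (1)² + (1)² + (1)² + (1)² = 1 + 1 + 1 + 1 = 4.
(H·H^T)[2][1] = Σ_j H[2][j]·H[1][j] = (1)·(-1) + (1)·(-1) + (-1)·(-1) + (-1)·(1) = -1 + -1 + 1 + -1 = -2.
Rows 2 and 1 are not orthogonal (dot product = -2 ≠ 0), so H is not a Hadamard matrix.

(0,0) entry = 4; (2,1) entry = -2.


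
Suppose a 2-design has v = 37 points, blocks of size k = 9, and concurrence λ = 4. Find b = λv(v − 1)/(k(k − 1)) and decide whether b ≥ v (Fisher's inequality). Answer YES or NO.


b = λv(v − 1)/(k(k − 1)) = 4·37·36/(9·8) = 5328/72 = 74.
Compare with v = 37: b ≥ v, so Fisher's inequality holds.

YES


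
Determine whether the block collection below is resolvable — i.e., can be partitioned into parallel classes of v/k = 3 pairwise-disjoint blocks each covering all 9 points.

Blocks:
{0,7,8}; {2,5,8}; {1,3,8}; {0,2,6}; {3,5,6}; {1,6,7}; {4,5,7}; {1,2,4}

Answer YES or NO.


v = 9, block size k = 3, number of blocks = 8.
For resolvability, blocks must partition into parallel classes of size v/k = 3.
Total blocks must therefore be a multiple of 3: 8 = 3·2 + 2 ⇒ not divisible ✗.
Resolvable? NO.

NO


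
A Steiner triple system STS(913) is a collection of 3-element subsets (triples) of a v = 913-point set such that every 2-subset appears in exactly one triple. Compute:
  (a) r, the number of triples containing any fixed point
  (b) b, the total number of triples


An STS(v) is a 2-(v, 3, 1) BIBD: block size k = 3, λ = 1.
Replication: r(k − 1) = λ(v − 1) ⇒ r·2 = 913 − 1 = 912 ⇒ r = 456.
Block count: bk = vr ⇒ b·3 = 913·456 = 416328 ⇒ b = 138776.

r = 456, b = 138776.


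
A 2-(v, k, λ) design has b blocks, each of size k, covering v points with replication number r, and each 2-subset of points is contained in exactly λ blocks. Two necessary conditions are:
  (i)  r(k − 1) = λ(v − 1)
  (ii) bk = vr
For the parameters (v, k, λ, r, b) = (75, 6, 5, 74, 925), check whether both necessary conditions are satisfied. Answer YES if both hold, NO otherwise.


Condition (i): r(k − 1) = 74·5 = 370; λ(v − 1) = 5·74 = 370. Match? YES.
Condition (ii): bk = 925·6 = 5550; vr = 75·74 = 5550. Match? YES.
Both conditions hold? YES.

YES


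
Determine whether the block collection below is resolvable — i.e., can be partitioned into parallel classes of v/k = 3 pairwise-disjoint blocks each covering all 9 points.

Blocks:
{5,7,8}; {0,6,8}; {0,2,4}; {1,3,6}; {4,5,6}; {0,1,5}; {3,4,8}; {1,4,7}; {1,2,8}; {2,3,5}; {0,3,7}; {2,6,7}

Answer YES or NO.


v = 9, block size k = 3, number of blocks = 12.
For resolvability, blocks must partition into parallel classes of size v/k = 3.
Total blocks must therefore be a multiple of 3: 12 = 3·4 + 0 ⇒ divisible ✓.
Greedy packing gives 4 candidate class(es). Each should be a full parallel class (size 3, covers all 9 points).
  Class 1 (3 blocks): {5,7,8}; {0,2,4}; {1,3,6}. Points covered: [0, 1, 2, 3, 4, 5, 6, 7, 8].
  Class 2 (3 blocks): {0,6,8}; {1,4,7}; {2,3,5}. Points covered: [0, 1, 2, 3, 4, 5, 6, 7, 8].
  Class 3 (3 blocks): {4,5,6}; {1,2,8}; {0,3,7}. Points covered: [0, 1, 2, 3, 4, 5, 6, 7, 8].
  Class 4 (3 blocks): {0,1,5}; {3,4,8}; {2,6,7}. Points covered: [0, 1, 2, 3, 4, 5, 6, 7, 8].
All classes full (size 3)? YES. All classes cover every point? YES.
Resolvable? YES.

YES


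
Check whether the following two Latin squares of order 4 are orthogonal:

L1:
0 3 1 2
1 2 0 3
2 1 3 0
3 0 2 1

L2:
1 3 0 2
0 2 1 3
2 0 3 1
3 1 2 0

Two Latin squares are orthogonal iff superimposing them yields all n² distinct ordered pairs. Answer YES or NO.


Form the n² = 16 superimposed pairs (L1[i][j], L2[i][j]), row by row (rows and columns indexed from 0):
row 0: (0,1) (3,3) (1,0) (2,2)
row 1: (1,0) (2,2) (0,1) (3,3)
row 2: (2,2) (1,0) (3,3) (0,1)
row 3: (3,3) (0,1) (2,2) (1,0)
Orthogonality requires all 16 pairs distinct.
But the pair (1,0) repeats: cell (0,2) has L1 = 1, L2 = 0, and cell (1,0) has L1 = 1, L2 = 0.
A repeated pair means some other pair never occurs (only 4 distinct pairs out of 16), so the squares are not orthogonal.
Conclusion: NO.

NO


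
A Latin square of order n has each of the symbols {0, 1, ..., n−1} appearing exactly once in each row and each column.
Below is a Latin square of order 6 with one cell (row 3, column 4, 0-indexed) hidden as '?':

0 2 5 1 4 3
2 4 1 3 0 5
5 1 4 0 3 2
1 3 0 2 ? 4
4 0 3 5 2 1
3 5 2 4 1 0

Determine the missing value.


Row 3 contains symbols [0, 1, 2, 3, 4] — missing [5].
Column 4 contains symbols [0, 1, 2, 3, 4] — missing [5].
The missing symbol must appear in both missing sets; intersection = [5].
Therefore the hidden value is 5.

Missing value = 5.


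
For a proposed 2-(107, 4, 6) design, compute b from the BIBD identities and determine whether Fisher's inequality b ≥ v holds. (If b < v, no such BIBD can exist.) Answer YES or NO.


r = λ(v − 1)/(k − 1) = 6·106/3 = 212.
b = vr/k = 107·212/4 = 5671.
Fisher's inequality: b ≥ v ⇔ 5671 ≥ 107? YES.

YES


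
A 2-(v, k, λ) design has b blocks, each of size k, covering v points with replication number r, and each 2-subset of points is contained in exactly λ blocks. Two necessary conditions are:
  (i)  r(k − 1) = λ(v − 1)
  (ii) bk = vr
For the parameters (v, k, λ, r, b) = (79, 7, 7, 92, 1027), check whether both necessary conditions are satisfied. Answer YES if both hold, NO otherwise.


Condition (i): r(k − 1) = 92·6 = 552; λ(v − 1) = 7·78 = 546. Match? NO.
Condition (ii): bk = 1027·7 = 7189; vr = 79·92 = 7268. Match? NO.
Both conditions hold? NO.

NO


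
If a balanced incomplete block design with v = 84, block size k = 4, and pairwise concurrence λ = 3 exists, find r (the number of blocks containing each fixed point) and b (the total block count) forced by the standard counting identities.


Any 2-(v, k, λ) BIBD satisfies two necessary conditions:
  (i)  Each point sits in r blocks, and counting incidences through any fixed point gives r(k − 1) = λ(v − 1), so r = λ(v − 1)/(k − 1).
  (ii) Total incidences bk = vr, so b = vr/k.
Step 1: r = λ(v − 1)/(k − 1) = 3·(84 − 1)/(4 − 1) = 3·83/3 = 249/3 = 83.
Step 2: b = vr/k = 84·83/4 = 6972/4 = 1743.
Check integrality: r = 83 ∈ Z ✓, b = 1743 ∈ Z ✓.
(These identities are necessary conditions: they determine r and b for any design with these parameters, but do not by themselves prove that one exists.)

r = 83, b = 1743.


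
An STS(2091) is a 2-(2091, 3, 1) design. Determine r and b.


An STS(v) is a 2-(v, 3, 1) BIBD: block size k = 3, λ = 1.
Replication: r(k − 1) = λ(v − 1) ⇒ r·2 = 2091 − 1 = 2090 ⇒ r = 1045.
Block count: bk = vr ⇒ b·3 = 2091·1045 = 2185095 ⇒ b = 728365.
(Check via b = v(v − 1)/6 = 2091·2090/6 = 4370190/6 = 728365.)

r = 1045, b = 728365.


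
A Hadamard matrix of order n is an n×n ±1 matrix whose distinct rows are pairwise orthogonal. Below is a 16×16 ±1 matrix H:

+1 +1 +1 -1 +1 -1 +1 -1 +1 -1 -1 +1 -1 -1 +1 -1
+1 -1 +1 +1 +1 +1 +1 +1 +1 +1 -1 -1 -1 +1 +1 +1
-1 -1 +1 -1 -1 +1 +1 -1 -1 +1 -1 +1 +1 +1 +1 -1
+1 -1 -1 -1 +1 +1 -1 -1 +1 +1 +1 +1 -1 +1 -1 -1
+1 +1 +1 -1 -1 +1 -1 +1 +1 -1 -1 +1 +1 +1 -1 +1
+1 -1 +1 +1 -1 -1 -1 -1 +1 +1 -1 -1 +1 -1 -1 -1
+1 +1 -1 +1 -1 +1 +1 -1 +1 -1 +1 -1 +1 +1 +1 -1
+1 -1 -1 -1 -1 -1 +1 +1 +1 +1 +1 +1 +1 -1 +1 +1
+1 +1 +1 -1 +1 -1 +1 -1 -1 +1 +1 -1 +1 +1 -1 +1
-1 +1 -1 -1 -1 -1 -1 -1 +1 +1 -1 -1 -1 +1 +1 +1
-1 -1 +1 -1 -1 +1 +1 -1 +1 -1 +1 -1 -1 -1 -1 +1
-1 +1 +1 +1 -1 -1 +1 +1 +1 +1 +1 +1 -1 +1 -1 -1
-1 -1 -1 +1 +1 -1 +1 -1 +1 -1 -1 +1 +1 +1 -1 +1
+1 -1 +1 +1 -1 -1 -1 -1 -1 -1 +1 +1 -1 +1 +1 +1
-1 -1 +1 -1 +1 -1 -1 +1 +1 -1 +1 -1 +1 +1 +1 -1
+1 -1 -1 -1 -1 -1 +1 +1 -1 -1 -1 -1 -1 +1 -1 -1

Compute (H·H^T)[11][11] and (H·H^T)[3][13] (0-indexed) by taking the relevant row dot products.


Row 3 of H: [1, -1, -1, -1, 1, 1, -1, -1, 1, 1, 1, 1, -1, 1, -1, -1].
Row 11 of H: [-1, 1, 1, 1, -1, -1, 1, 1, 1, 1, 1, 1, -1, 1, -1, -1].
Row 13 of H: [1, -1, 1, 1, -1, -1, -1, -1, -1, -1, 1, 1, -1, 1, 1, 1].
(H·H^T)[11][11] = Σ_j H[11][j]·H[11][j] = (-1)² + (1)² + (1)² + (1)² + (-1)² + (-1)² + (1)² + (1)² + (1)² + (1)² + (1)² + (1)² + (-1)² + (1)² + (-1)² + (-1)² = 1 + 1 + 1 + 1 + 1 + 1 + 1 + 1 + 1 + 1 + 1 + 1 + 1 + 1 + 1 + 1 = 16.
(H·H^T)[3][13] = Σ_j H[3][j]·H[13][j] = (1)·(1) + (-1)·(-1) + (-1)·(1) + (-1)·(1) + (1)·(-1) + (1)·(-1) + (-1)·(-1) + (-1)·(-1) + (1)·(-1) + (1)·(-1) + (1)·(1) + (1)·(1) + (-1)·(-1) + (1)·(1) + (-1)·(1) + (-1)·(1) = 1 + 1 + -1 + -1 + -1 + -1 + 1 + 1 + -1 + -1 + 1 + 1 + 1 + 1 + -1 + -1 = 0.
So rows 3 and 13 are orthogonal; the diagonal entry equals n = 16.

(11,11) entry = 16; (3,13) entry = 0.


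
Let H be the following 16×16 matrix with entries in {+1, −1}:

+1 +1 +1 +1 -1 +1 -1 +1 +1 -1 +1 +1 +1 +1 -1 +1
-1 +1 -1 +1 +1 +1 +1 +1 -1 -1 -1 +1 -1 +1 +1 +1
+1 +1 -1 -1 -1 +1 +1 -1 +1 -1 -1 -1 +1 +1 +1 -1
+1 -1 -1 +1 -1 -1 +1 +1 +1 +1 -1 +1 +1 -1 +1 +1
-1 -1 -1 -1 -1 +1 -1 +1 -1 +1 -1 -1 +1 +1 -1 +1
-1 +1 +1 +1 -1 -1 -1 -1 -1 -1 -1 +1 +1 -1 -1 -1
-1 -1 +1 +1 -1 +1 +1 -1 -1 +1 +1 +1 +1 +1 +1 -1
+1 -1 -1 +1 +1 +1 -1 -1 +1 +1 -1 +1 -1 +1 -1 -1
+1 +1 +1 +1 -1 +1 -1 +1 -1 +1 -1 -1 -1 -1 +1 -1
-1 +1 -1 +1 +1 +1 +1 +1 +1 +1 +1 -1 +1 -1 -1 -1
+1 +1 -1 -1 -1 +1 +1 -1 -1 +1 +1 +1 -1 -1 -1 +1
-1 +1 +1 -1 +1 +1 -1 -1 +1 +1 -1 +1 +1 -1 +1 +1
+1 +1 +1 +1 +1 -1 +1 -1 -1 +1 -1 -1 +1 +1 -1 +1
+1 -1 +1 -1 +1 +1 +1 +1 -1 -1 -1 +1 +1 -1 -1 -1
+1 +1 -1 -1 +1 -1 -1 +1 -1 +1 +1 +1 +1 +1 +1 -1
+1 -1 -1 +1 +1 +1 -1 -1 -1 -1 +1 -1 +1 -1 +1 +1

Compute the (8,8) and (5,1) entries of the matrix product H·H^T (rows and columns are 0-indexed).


Row 1 of H: [-1, 1, -1, 1, 1, 1, 1, 1, -1, -1, -1, 1, -1, 1, 1, 1].
Row 5 of H: [-1, 1, 1, 1, -1, -1, -1, -1, -1, -1, -1, 1, 1, -1, -1, -1].
Row 8 of H: [1, 1, 1, 1, -1, 1, -1, 1, -1, 1, -1, -1, -1, -1, 1, -1].
(H·H^T)[8][8] = Σ_j H[8][j]·H[8][j] = (1)² + (1)² + (1)² + (1)² + (-1)² + (1)² + (-1)² + (1)² + (-1)² + (1)² + (-1)² + (-1)² + (-1)² + (-1)² + (1)² + (-1)² = 1 + 1 + 1 + 1 + 1 + 1 + 1 + 1 + 1 + 1 + 1 + 1 + 1 + 1 + 1 + 1 = 16.
(H·H^T)[5][1] = Σ_j H[5][j]·H[1][j] = (-1)·(-1) + (1)·(1) + (1)·(-1) + (1)·(1) + (-1)·(1) + (-1)·(1) + (-1)·(1) + (-1)·(1) + (-1)·(-1) + (-1)·(-1) + (-1)·(-1) + (1)·(1) + (1)·(-1) + (-1)·(1) + (-1)·(1) + (-1)·(1) = 1 + 1 + -1 + 1 + -1 + -1 + -1 + -1 + 1 + 1 + 1 + 1 + -1 + -1 + -1 + -1 = -2.
Rows 5 and 1 are not orthogonal (dot product = -2 ≠ 0), so H is not a Hadamard matrix.

(8,8) entry = 16; (5,1) entry = -2.


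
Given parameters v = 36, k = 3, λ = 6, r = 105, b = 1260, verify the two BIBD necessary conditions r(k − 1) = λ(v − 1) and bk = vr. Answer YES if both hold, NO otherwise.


Condition (i): r(k − 1) = 105·2 = 210; λ(v − 1) = 6·35 = 210. Match? YES.
Condition (ii): bk = 1260·3 = 3780; vr = 36·105 = 3780. Match? YES.
Both conditions hold? YES.

YES


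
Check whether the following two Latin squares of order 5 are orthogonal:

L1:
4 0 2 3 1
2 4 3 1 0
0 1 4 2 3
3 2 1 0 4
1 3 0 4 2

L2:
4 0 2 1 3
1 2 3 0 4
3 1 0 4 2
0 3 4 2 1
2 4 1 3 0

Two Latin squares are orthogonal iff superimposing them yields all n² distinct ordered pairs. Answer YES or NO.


Form the n² = 25 superimposed pairs (L1[i][j], L2[i][j]), row by row (rows and columns indexed from 0):
row 0: (4,4) (0,0) (2,2) (3,1) (1,3)
row 1: (2,1) (4,2) (3,3) (1,0) (0,4)
row 2: (0,3) (1,1) (4,0) (2,4) (3,2)
row 3: (3,0) (2,3) (1,4) (0,2) (4,1)
row 4: (1,2) (3,4) (0,1) (4,3) (2,0)
Orthogonality requires all 25 pairs distinct.
Check by first coordinate: for each symbol s of L1, list the L2 entries in the n cells where L1 = s; they must all differ.
  L1 = 0: L2 entries (in reading order) 0, 4, 3, 2, 1 — all 5 distinct ✓
  L1 = 1: L2 entries (in reading order) 3, 0, 1, 4, 2 — all 5 distinct ✓
  L1 = 2: L2 entries (in reading order) 2, 1, 4, 3, 0 — all 5 distinct ✓
  L1 = 3: L2 entries (in reading order) 1, 3, 2, 0, 4 — all 5 distinct ✓
  L1 = 4: L2 entries (in reading order) 4, 2, 0, 1, 3 — all 5 distinct ✓
Every symbol of L1 meets every symbol of L2 exactly once, so all 25 pairs are distinct (25 of 25).
Conclusion: YES.

YES


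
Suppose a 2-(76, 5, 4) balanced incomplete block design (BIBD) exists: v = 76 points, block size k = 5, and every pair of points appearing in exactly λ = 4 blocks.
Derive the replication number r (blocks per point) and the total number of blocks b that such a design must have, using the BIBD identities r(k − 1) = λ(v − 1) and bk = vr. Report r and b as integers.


Any 2-(v, k, λ) BIBD satisfies two necessary conditions:
  (i)  Each point sits in r blocks, and counting incidences through any fixed point gives r(k − 1) = λ(v − 1), so r = λ(v − 1)/(k − 1).
  (ii) Total incidences bk = vr, so b = vr/k.
Step 1: r = λ(v − 1)/(k − 1) = 4·(76 − 1)/(5 − 1) = 4·75/4 = 300/4 = 75.
Step 2: b = vr/k = 76·75/5 = 5700/5 = 1140.
Check integrality: r = 75 ∈ Z ✓, b = 1140 ∈ Z ✓.
(These identities are necessary conditions: they determine r and b for any design with these parameters, but do not by themselves prove that one exists.)

r = 75, b = 1140.


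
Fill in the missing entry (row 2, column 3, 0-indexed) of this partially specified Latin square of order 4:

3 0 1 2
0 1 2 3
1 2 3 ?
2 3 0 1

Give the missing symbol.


Row 2 contains symbols [1, 2, 3] — missing [0].
Column 3 contains symbols [1, 2, 3] — missing [0].
The missing symbol must appear in both missing sets; intersection = [0].
Therefore the hidden value is 0.

Missing value = 0.


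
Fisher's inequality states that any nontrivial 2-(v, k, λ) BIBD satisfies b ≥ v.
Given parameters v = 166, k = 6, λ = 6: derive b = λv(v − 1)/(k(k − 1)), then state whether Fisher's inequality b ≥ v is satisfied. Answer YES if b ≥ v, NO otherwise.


b = λv(v − 1)/(k(k − 1)) = 6·166·165/(6·5) = 164340/30 = 5478.
Compare with v = 166: b ≥ v, so Fisher's inequality holds.

YES


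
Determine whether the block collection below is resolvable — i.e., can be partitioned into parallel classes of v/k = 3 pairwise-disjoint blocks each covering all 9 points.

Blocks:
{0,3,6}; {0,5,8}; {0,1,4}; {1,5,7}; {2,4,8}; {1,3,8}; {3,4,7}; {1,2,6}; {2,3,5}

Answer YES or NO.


v = 9, block size k = 3, number of blocks = 9.
For resolvability, blocks must partition into parallel classes of size v/k = 3.
Total blocks must therefore be a multiple of 3: 9 = 3·3 + 0 ⇒ divisible ✓.
Consider block {0,1,4}. The only other block(s) in the collection disjoint from it are {2,3,5} — just 1 block(s). Any parallel class containing {0,1,4} would need 2 other blocks each disjoint from it, so no parallel class of size 3 can contain {0,1,4}.
Since every block must belong to some parallel class in a resolution, the collection cannot be partitioned into parallel classes.
Resolvable? NO.

NO


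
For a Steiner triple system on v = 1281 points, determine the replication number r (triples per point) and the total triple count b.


An STS(v) is a 2-(v, 3, 1) BIBD: block size k = 3, λ = 1.
Replication: r(k − 1) = λ(v − 1) ⇒ r·2 = 1281 − 1 = 1280 ⇒ r = 640.
Block count: b = v(v − 1)/6 = 1281·1280/6 = 1639680/6 = 273280.
(Check via bk = vr: 273280·3 = 819840 = 1281·640 = 819840 ✓.)

r = 640, b = 273280.


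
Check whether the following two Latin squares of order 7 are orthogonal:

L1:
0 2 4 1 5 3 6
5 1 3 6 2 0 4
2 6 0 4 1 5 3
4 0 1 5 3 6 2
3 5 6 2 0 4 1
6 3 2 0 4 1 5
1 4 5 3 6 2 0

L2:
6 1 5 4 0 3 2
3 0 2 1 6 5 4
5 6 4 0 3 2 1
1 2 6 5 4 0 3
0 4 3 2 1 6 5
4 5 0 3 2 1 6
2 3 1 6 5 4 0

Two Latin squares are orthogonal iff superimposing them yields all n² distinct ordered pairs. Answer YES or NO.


Form the n² = 49 superimposed pairs (L1[i][j], L2[i][j]), row by row (rows and columns indexed from 0):
row 0: (0,6) (2,1) (4,5) (1,4) (5,0) (3,3) (6,2)
row 1: (5,3) (1,0) (3,2) (6,1) (2,6) (0,5) (4,4)
row 2: (2,5) (6,6) (0,4) (4,0) (1,3) (5,2) (3,1)
row 3: (4,1) (0,2) (1,6) (5,5) (3,4) (6,0) (2,3)
row 4: (3,0) (5,4) (6,3) (2,2) (0,1) (4,6) (1,5)
row 5: (6,4) (3,5) (2,0) (0,3) (4,2) (1,1) (5,6)
row 6: (1,2) (4,3) (5,1) (3,6) (6,5) (2,4) (0,0)
Orthogonality requires all 49 pairs distinct.
Check by first coordinate: for each symbol s of L1, list the L2 entries in the n cells where L1 = s; they must all differ.
  L1 = 0: L2 entries (in reading order) 6, 5, 4, 2, 1, 3, 0 — all 7 distinct ✓
  L1 = 1: L2 entries (in reading order) 4, 0, 3, 6, 5, 1, 2 — all 7 distinct ✓
  L1 = 2: L2 entries (in reading order) 1, 6, 5, 3, 2, 0, 4 — all 7 distinct ✓
  L1 = 3: L2 entries (in reading order) 3, 2, 1, 4, 0, 5, 6 — all 7 distinct ✓
  L1 = 4: L2 entries (in reading order) 5, 4, 0, 1, 6, 2, 3 — all 7 distinct ✓
  L1 = 5: L2 entries (in reading order) 0, 3, 2, 5, 4, 6, 1 — all 7 distinct ✓
  L1 = 6: L2 entries (in reading order) 2, 1, 6, 0, 3, 4, 5 — all 7 distinct ✓
Every symbol of L1 meets every symbol of L2 exactly once, so all 49 pairs are distinct (49 of 49).
Conclusion: YES.

YES


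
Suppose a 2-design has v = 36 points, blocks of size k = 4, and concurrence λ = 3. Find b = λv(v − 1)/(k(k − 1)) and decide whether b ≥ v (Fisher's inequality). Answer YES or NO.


r = λ(v − 1)/(k − 1) = 3·35/3 = 35.
b = vr/k = 36·35/4 = 315.
Fisher's inequality: b ≥ v ⇔ 315 ≥ 36? YES.

YES


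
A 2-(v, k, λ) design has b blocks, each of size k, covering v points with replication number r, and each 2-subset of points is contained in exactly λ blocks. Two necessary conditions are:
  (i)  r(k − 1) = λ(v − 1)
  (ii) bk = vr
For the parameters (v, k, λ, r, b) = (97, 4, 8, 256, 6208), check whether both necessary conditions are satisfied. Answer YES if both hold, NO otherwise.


Condition (i): r(k − 1) = 256·3 = 768; λ(v − 1) = 8·96 = 768. Match? YES.
Condition (ii): bk = 6208·4 = 24832; vr = 97·256 = 24832. Match? YES.
Both conditions hold? YES.

YES


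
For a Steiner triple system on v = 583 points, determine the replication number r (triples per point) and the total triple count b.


An STS(v) is a 2-(v, 3, 1) BIBD: block size k = 3, λ = 1.
Replication: r(k − 1) = λ(v − 1) ⇒ r·2 = 583 − 1 = 582 ⇒ r = 291.
Block count: bk = vr ⇒ b·3 = 583·291 = 169653 ⇒ b = 56551.

r = 291, b = 56551.


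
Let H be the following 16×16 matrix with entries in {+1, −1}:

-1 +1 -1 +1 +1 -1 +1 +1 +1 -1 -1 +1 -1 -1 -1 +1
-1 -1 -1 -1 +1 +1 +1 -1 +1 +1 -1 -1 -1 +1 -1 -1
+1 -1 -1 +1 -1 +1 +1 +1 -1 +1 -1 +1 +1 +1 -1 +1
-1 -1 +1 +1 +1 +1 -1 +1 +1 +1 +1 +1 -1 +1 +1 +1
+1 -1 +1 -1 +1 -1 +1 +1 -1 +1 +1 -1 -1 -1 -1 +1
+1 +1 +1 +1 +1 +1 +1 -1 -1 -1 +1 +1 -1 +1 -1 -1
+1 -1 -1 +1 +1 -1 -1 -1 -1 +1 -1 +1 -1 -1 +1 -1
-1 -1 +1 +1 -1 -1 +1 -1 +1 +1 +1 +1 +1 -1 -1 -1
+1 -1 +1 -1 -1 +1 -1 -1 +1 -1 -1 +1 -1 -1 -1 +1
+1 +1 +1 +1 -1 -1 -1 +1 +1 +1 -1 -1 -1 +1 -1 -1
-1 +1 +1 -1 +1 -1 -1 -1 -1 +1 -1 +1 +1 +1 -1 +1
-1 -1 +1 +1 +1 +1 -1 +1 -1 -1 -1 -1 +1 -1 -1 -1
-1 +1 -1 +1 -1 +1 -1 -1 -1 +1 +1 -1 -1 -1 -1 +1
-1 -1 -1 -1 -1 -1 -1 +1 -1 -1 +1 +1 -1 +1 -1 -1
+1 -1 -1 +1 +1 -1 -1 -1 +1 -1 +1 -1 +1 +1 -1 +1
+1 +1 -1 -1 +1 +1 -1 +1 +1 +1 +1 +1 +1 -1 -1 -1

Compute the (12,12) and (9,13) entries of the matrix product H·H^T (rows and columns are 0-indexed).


Row 9 of H: [1, 1, 1, 1, -1, -1, -1, 1, 1, 1, -1, -1, -1, 1, -1, -1].
Row 12 of H: [-1, 1, -1, 1, -1, 1, -1, -1, -1, 1, 1, -1, -1, -1, -1, 1].
Row 13 of H: [-1, -1, -1, -1, -1, -1, -1, 1, -1, -1, 1, 1, -1, 1, -1, -1].
(H·H^T)[12][12] = Σ_j H[12][j]·H[12][j] = (-1)² + (1)² + (-1)² + (1)² + (-1)² + (1)² + (-1)² + (-1)² + (-1)² + (1)² + (1)² + (-1)² + (-1)² + (-1)² + (-1)² + (1)² = 1 + 1 + 1 + 1 + 1 + 1 + 1 + 1 + 1 + 1 + 1 + 1 + 1 + 1 + 1 + 1 = 16.
(H·H^T)[9][13] = Σ_j H[9][j]·H[13][j] = (1)·(-1) + (1)·(-1) + (1)·(-1) + (1)·(-1) + (-1)·(-1) + (-1)·(-1) + (-1)·(-1) + (1)·(1) + (1)·(-1) + (1)·(-1) + (-1)·(1) + (-1)·(1) + (-1)·(-1) + (1)·(1) + (-1)·(-1) + (-1)·(-1) = -1 + -1 + -1 + -1 + 1 + 1 + 1 + 1 + -1 + -1 + -1 + -1 + 1 + 1 + 1 + 1 = 0.
So rows 9 and 13 are orthogonal; the diagonal entry equals n = 16.

(12,12) entry = 16; (9,13) entry = 0.


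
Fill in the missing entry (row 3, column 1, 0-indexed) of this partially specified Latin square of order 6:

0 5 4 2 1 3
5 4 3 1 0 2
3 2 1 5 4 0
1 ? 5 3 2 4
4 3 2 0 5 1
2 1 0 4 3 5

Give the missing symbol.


Row 3 contains symbols [1, 2, 3, 4, 5] — missing [0].
Column 1 contains symbols [1, 2, 3, 4, 5] — missing [0].
The missing symbol must appear in both missing sets; intersection = [0].
Therefore the hidden value is 0.

Missing value = 0.


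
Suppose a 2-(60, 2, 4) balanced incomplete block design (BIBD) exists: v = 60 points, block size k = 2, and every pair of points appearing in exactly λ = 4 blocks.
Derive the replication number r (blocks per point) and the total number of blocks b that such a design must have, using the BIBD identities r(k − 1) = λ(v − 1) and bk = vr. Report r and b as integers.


Any 2-(v, k, λ) BIBD satisfies two necessary conditions:
  (i)  Each point sits in r blocks, and counting incidences through any fixed point gives r(k − 1) = λ(v − 1), so r = λ(v − 1)/(k − 1).
  (ii) Total incidences bk = vr, so b = vr/k.
Step 1: r = λ(v − 1)/(k − 1) = 4·(60 − 1)/(2 − 1) = 4·59/1 = 236/1 = 236.
Step 2: b = vr/k = 60·236/2 = 14160/2 = 7080.
Check integrality: r = 236 ∈ Z ✓, b = 7080 ∈ Z ✓.
(These identities are necessary conditions: they determine r and b for any design with these parameters, but do not by themselves prove that one exists.)

r = 236, b = 7080.
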